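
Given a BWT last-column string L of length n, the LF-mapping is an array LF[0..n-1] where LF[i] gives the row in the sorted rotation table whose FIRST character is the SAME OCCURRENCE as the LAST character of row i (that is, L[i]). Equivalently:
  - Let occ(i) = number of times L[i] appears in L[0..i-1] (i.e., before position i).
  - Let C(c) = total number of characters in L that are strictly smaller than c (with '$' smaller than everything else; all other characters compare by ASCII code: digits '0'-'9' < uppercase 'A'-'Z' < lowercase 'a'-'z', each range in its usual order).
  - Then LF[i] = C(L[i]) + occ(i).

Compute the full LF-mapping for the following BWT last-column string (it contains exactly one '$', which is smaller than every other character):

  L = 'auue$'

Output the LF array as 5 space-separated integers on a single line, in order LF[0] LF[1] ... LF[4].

Answer: 1 3 4 2 0

Derivation:
Char counts: '$':1, 'a':1, 'e':1, 'u':2
C (first-col start): C('$')=0, C('a')=1, C('e')=2, C('u')=3
L[0]='a': occ=0, LF[0]=C('a')+0=1+0=1
L[1]='u': occ=0, LF[1]=C('u')+0=3+0=3
L[2]='u': occ=1, LF[2]=C('u')+1=3+1=4
L[3]='e': occ=0, LF[3]=C('e')+0=2+0=2
L[4]='$': occ=0, LF[4]=C('$')+0=0+0=0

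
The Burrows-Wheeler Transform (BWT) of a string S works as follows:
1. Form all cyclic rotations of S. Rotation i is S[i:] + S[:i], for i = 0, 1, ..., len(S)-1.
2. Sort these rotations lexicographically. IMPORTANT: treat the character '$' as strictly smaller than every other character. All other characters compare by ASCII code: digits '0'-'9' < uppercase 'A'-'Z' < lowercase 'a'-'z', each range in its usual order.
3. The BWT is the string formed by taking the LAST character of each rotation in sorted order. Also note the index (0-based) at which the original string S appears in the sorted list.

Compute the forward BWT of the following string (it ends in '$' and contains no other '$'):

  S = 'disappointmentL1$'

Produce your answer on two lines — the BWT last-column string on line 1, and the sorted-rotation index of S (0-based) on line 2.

Answer: 1Lts$modteippainn
4

Derivation:
All 17 rotations (rotation i = S[i:]+S[:i]):
  rot[0] = disappointmentL1$
  rot[1] = isappointmentL1$d
  rot[2] = sappointmentL1$di
  rot[3] = appointmentL1$dis
  rot[4] = ppointmentL1$disa
  rot[5] = pointmentL1$disap
  rot[6] = ointmentL1$disapp
  rot[7] = intmentL1$disappo
  rot[8] = ntmentL1$disappoi
  rot[9] = tmentL1$disappoin
  rot[10] = mentL1$disappoint
  rot[11] = entL1$disappointm
  rot[12] = ntL1$disappointme
  rot[13] = tL1$disappointmen
  rot[14] = L1$disappointment
  rot[15] = 1$disappointmentL
  rot[16] = $disappointmentL1
Sorted (with $ < everything):
  sorted[0] = $disappointmentL1  (last char: '1')
  sorted[1] = 1$disappointmentL  (last char: 'L')
  sorted[2] = L1$disappointment  (last char: 't')
  sorted[3] = appointmentL1$dis  (last char: 's')
  sorted[4] = disappointmentL1$  (last char: '$')
  sorted[5] = entL1$disappointm  (last char: 'm')
  sorted[6] = intmentL1$disappo  (last char: 'o')
  sorted[7] = isappointmentL1$d  (last char: 'd')
  sorted[8] = mentL1$disappoint  (last char: 't')
  sorted[9] = ntL1$disappointme  (last char: 'e')
  sorted[10] = ntmentL1$disappoi  (last char: 'i')
  sorted[11] = ointmentL1$disapp  (last char: 'p')
  sorted[12] = pointmentL1$disap  (last char: 'p')
  sorted[13] = ppointmentL1$disa  (last char: 'a')
  sorted[14] = sappointmentL1$di  (last char: 'i')
  sorted[15] = tL1$disappointmen  (last char: 'n')
  sorted[16] = tmentL1$disappoin  (last char: 'n')
Last column: 1Lts$modteippainn
Original string S is at sorted index 4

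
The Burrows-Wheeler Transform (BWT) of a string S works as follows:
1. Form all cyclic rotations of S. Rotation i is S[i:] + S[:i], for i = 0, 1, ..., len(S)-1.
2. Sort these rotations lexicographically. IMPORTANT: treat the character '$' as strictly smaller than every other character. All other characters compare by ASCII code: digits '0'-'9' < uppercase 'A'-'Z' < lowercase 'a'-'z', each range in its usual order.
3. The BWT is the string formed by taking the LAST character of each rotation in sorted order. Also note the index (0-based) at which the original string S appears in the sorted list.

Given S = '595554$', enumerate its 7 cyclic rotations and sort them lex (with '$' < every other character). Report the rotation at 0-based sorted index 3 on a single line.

Answer: 554$595

Derivation:
All 7 rotations (rotation i = S[i:]+S[:i]):
  rot[0] = 595554$
  rot[1] = 95554$5
  rot[2] = 5554$59
  rot[3] = 554$595
  rot[4] = 54$5955
  rot[5] = 4$59555
  rot[6] = $595554
Sorted (with $ < everything):
  sorted[0] = $595554
  sorted[1] = 4$59555
  sorted[2] = 54$5955
  sorted[3] = 554$595
  sorted[4] = 5554$59
  sorted[5] = 595554$
  sorted[6] = 95554$5
sorted[3] = 554$595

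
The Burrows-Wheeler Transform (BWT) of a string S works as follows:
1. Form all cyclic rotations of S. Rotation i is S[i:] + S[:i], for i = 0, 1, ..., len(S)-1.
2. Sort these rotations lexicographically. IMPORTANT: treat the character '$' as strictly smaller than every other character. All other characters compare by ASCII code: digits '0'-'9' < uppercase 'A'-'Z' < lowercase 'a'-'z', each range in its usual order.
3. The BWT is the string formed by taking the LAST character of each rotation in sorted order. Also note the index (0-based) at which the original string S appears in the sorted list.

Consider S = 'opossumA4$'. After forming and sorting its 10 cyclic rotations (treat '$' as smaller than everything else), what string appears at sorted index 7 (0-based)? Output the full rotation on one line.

All 10 rotations (rotation i = S[i:]+S[:i]):
  rot[0] = opossumA4$
  rot[1] = possumA4$o
  rot[2] = ossumA4$op
  rot[3] = ssumA4$opo
  rot[4] = sumA4$opos
  rot[5] = umA4$oposs
  rot[6] = mA4$opossu
  rot[7] = A4$opossum
  rot[8] = 4$opossumA
  rot[9] = $opossumA4
Sorted (with $ < everything):
  sorted[0] = $opossumA4
  sorted[1] = 4$opossumA
  sorted[2] = A4$opossum
  sorted[3] = mA4$opossu
  sorted[4] = opossumA4$
  sorted[5] = ossumA4$op
  sorted[6] = possumA4$o
  sorted[7] = ssumA4$opo
  sorted[8] = sumA4$opos
  sorted[9] = umA4$oposs
sorted[7] = ssumA4$opo

Answer: ssumA4$opo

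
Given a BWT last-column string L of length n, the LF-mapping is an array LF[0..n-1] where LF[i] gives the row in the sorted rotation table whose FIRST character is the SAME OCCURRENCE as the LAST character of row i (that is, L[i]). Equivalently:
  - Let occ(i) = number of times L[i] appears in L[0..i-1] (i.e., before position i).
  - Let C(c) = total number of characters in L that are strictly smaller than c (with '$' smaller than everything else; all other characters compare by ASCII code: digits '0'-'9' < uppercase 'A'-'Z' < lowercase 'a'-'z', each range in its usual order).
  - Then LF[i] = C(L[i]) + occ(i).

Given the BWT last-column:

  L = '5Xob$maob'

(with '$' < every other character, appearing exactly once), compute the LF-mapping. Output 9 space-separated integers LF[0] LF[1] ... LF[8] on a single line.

Char counts: '$':1, '5':1, 'X':1, 'a':1, 'b':2, 'm':1, 'o':2
C (first-col start): C('$')=0, C('5')=1, C('X')=2, C('a')=3, C('b')=4, C('m')=6, C('o')=7
L[0]='5': occ=0, LF[0]=C('5')+0=1+0=1
L[1]='X': occ=0, LF[1]=C('X')+0=2+0=2
L[2]='o': occ=0, LF[2]=C('o')+0=7+0=7
L[3]='b': occ=0, LF[3]=C('b')+0=4+0=4
L[4]='$': occ=0, LF[4]=C('$')+0=0+0=0
L[5]='m': occ=0, LF[5]=C('m')+0=6+0=6
L[6]='a': occ=0, LF[6]=C('a')+0=3+0=3
L[7]='o': occ=1, LF[7]=C('o')+1=7+1=8
L[8]='b': occ=1, LF[8]=C('b')+1=4+1=5

Answer: 1 2 7 4 0 6 3 8 5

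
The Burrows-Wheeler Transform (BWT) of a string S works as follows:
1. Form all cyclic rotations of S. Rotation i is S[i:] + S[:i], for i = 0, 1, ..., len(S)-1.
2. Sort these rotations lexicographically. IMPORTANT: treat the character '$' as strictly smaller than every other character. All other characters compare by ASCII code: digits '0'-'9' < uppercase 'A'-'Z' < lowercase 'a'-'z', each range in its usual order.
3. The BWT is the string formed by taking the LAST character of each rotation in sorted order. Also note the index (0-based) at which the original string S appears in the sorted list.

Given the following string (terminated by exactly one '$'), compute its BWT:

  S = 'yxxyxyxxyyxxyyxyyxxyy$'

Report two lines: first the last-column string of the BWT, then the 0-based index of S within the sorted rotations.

Answer: yyyyyyxxyxxy$yxyxyxxxx
12

Derivation:
All 22 rotations (rotation i = S[i:]+S[:i]):
  rot[0] = yxxyxyxxyyxxyyxyyxxyy$
  rot[1] = xxyxyxxyyxxyyxyyxxyy$y
  rot[2] = xyxyxxyyxxyyxyyxxyy$yx
  rot[3] = yxyxxyyxxyyxyyxxyy$yxx
  rot[4] = xyxxyyxxyyxyyxxyy$yxxy
  rot[5] = yxxyyxxyyxyyxxyy$yxxyx
  rot[6] = xxyyxxyyxyyxxyy$yxxyxy
  rot[7] = xyyxxyyxyyxxyy$yxxyxyx
  rot[8] = yyxxyyxyyxxyy$yxxyxyxx
  rot[9] = yxxyyxyyxxyy$yxxyxyxxy
  rot[10] = xxyyxyyxxyy$yxxyxyxxyy
  rot[11] = xyyxyyxxyy$yxxyxyxxyyx
  rot[12] = yyxyyxxyy$yxxyxyxxyyxx
  rot[13] = yxyyxxyy$yxxyxyxxyyxxy
  rot[14] = xyyxxyy$yxxyxyxxyyxxyy
  rot[15] = yyxxyy$yxxyxyxxyyxxyyx
  rot[16] = yxxyy$yxxyxyxxyyxxyyxy
  rot[17] = xxyy$yxxyxyxxyyxxyyxyy
  rot[18] = xyy$yxxyxyxxyyxxyyxyyx
  rot[19] = yy$yxxyxyxxyyxxyyxyyxx
  rot[20] = y$yxxyxyxxyyxxyyxyyxxy
  rot[21] = $yxxyxyxxyyxxyyxyyxxyy
Sorted (with $ < everything):
  sorted[0] = $yxxyxyxxyyxxyyxyyxxyy  (last char: 'y')
  sorted[1] = xxyxyxxyyxxyyxyyxxyy$y  (last char: 'y')
  sorted[2] = xxyy$yxxyxyxxyyxxyyxyy  (last char: 'y')
  sorted[3] = xxyyxxyyxyyxxyy$yxxyxy  (last char: 'y')
  sorted[4] = xxyyxyyxxyy$yxxyxyxxyy  (last char: 'y')
  sorted[5] = xyxxyyxxyyxyyxxyy$yxxy  (last char: 'y')
  sorted[6] = xyxyxxyyxxyyxyyxxyy$yx  (last char: 'x')
  sorted[7] = xyy$yxxyxyxxyyxxyyxyyx  (last char: 'x')
  sorted[8] = xyyxxyy$yxxyxyxxyyxxyy  (last char: 'y')
  sorted[9] = xyyxxyyxyyxxyy$yxxyxyx  (last char: 'x')
  sorted[10] = xyyxyyxxyy$yxxyxyxxyyx  (last char: 'x')
  sorted[11] = y$yxxyxyxxyyxxyyxyyxxy  (last char: 'y')
  sorted[12] = yxxyxyxxyyxxyyxyyxxyy$  (last char: '$')
  sorted[13] = yxxyy$yxxyxyxxyyxxyyxy  (last char: 'y')
  sorted[14] = yxxyyxxyyxyyxxyy$yxxyx  (last char: 'x')
  sorted[15] = yxxyyxyyxxyy$yxxyxyxxy  (last char: 'y')
  sorted[16] = yxyxxyyxxyyxyyxxyy$yxx  (last char: 'x')
  sorted[17] = yxyyxxyy$yxxyxyxxyyxxy  (last char: 'y')
  sorted[18] = yy$yxxyxyxxyyxxyyxyyxx  (last char: 'x')
  sorted[19] = yyxxyy$yxxyxyxxyyxxyyx  (last char: 'x')
  sorted[20] = yyxxyyxyyxxyy$yxxyxyxx  (last char: 'x')
  sorted[21] = yyxyyxxyy$yxxyxyxxyyxx  (last char: 'x')
Last column: yyyyyyxxyxxy$yxyxyxxxx
Original string S is at sorted index 12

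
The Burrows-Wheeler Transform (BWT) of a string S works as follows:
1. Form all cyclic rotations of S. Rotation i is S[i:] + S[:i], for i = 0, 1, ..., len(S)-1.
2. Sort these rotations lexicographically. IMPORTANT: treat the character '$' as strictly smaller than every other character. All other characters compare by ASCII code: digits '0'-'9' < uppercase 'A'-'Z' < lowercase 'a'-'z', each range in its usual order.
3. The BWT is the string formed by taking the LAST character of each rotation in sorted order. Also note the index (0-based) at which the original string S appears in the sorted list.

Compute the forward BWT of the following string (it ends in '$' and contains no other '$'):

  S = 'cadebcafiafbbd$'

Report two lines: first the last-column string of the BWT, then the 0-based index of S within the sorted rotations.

All 15 rotations (rotation i = S[i:]+S[:i]):
  rot[0] = cadebcafiafbbd$
  rot[1] = adebcafiafbbd$c
  rot[2] = debcafiafbbd$ca
  rot[3] = ebcafiafbbd$cad
  rot[4] = bcafiafbbd$cade
  rot[5] = cafiafbbd$cadeb
  rot[6] = afiafbbd$cadebc
  rot[7] = fiafbbd$cadebca
  rot[8] = iafbbd$cadebcaf
  rot[9] = afbbd$cadebcafi
  rot[10] = fbbd$cadebcafia
  rot[11] = bbd$cadebcafiaf
  rot[12] = bd$cadebcafiafb
  rot[13] = d$cadebcafiafbb
  rot[14] = $cadebcafiafbbd
Sorted (with $ < everything):
  sorted[0] = $cadebcafiafbbd  (last char: 'd')
  sorted[1] = adebcafiafbbd$c  (last char: 'c')
  sorted[2] = afbbd$cadebcafi  (last char: 'i')
  sorted[3] = afiafbbd$cadebc  (last char: 'c')
  sorted[4] = bbd$cadebcafiaf  (last char: 'f')
  sorted[5] = bcafiafbbd$cade  (last char: 'e')
  sorted[6] = bd$cadebcafiafb  (last char: 'b')
  sorted[7] = cadebcafiafbbd$  (last char: '$')
  sorted[8] = cafiafbbd$cadeb  (last char: 'b')
  sorted[9] = d$cadebcafiafbb  (last char: 'b')
  sorted[10] = debcafiafbbd$ca  (last char: 'a')
  sorted[11] = ebcafiafbbd$cad  (last char: 'd')
  sorted[12] = fbbd$cadebcafia  (last char: 'a')
  sorted[13] = fiafbbd$cadebca  (last char: 'a')
  sorted[14] = iafbbd$cadebcaf  (last char: 'f')
Last column: dcicfeb$bbadaaf
Original string S is at sorted index 7

Answer: dcicfeb$bbadaaf
7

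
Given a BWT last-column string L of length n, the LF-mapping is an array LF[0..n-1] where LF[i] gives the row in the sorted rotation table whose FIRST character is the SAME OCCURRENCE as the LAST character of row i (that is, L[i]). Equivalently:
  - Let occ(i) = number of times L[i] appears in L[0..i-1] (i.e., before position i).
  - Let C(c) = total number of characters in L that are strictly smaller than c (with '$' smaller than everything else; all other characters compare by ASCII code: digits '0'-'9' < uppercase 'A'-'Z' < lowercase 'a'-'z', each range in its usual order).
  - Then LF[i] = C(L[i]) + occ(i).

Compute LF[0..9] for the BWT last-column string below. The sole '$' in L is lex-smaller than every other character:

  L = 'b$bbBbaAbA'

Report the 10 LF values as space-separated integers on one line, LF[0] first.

Char counts: '$':1, 'A':2, 'B':1, 'a':1, 'b':5
C (first-col start): C('$')=0, C('A')=1, C('B')=3, C('a')=4, C('b')=5
L[0]='b': occ=0, LF[0]=C('b')+0=5+0=5
L[1]='$': occ=0, LF[1]=C('$')+0=0+0=0
L[2]='b': occ=1, LF[2]=C('b')+1=5+1=6
L[3]='b': occ=2, LF[3]=C('b')+2=5+2=7
L[4]='B': occ=0, LF[4]=C('B')+0=3+0=3
L[5]='b': occ=3, LF[5]=C('b')+3=5+3=8
L[6]='a': occ=0, LF[6]=C('a')+0=4+0=4
L[7]='A': occ=0, LF[7]=C('A')+0=1+0=1
L[8]='b': occ=4, LF[8]=C('b')+4=5+4=9
L[9]='A': occ=1, LF[9]=C('A')+1=1+1=2

Answer: 5 0 6 7 3 8 4 1 9 2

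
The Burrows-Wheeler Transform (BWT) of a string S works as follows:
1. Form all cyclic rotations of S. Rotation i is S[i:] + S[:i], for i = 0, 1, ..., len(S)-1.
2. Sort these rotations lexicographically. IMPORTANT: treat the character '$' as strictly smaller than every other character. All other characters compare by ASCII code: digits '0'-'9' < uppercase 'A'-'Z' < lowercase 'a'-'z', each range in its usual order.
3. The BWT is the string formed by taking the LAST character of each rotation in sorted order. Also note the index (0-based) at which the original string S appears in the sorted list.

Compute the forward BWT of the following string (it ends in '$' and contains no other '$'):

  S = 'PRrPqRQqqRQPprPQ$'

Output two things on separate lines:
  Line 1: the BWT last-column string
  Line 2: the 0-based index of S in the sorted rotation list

Answer: Qr$QrPRRqqPPqPQpR
2

Derivation:
All 17 rotations (rotation i = S[i:]+S[:i]):
  rot[0] = PRrPqRQqqRQPprPQ$
  rot[1] = RrPqRQqqRQPprPQ$P
  rot[2] = rPqRQqqRQPprPQ$PR
  rot[3] = PqRQqqRQPprPQ$PRr
  rot[4] = qRQqqRQPprPQ$PRrP
  rot[5] = RQqqRQPprPQ$PRrPq
  rot[6] = QqqRQPprPQ$PRrPqR
  rot[7] = qqRQPprPQ$PRrPqRQ
  rot[8] = qRQPprPQ$PRrPqRQq
  rot[9] = RQPprPQ$PRrPqRQqq
  rot[10] = QPprPQ$PRrPqRQqqR
  rot[11] = PprPQ$PRrPqRQqqRQ
  rot[12] = prPQ$PRrPqRQqqRQP
  rot[13] = rPQ$PRrPqRQqqRQPp
  rot[14] = PQ$PRrPqRQqqRQPpr
  rot[15] = Q$PRrPqRQqqRQPprP
  rot[16] = $PRrPqRQqqRQPprPQ
Sorted (with $ < everything):
  sorted[0] = $PRrPqRQqqRQPprPQ  (last char: 'Q')
  sorted[1] = PQ$PRrPqRQqqRQPpr  (last char: 'r')
  sorted[2] = PRrPqRQqqRQPprPQ$  (last char: '$')
  sorted[3] = PprPQ$PRrPqRQqqRQ  (last char: 'Q')
  sorted[4] = PqRQqqRQPprPQ$PRr  (last char: 'r')
  sorted[5] = Q$PRrPqRQqqRQPprP  (last char: 'P')
  sorted[6] = QPprPQ$PRrPqRQqqR  (last char: 'R')
  sorted[7] = QqqRQPprPQ$PRrPqR  (last char: 'R')
  sorted[8] = RQPprPQ$PRrPqRQqq  (last char: 'q')
  sorted[9] = RQqqRQPprPQ$PRrPq  (last char: 'q')
  sorted[10] = RrPqRQqqRQPprPQ$P  (last char: 'P')
  sorted[11] = prPQ$PRrPqRQqqRQP  (last char: 'P')
  sorted[12] = qRQPprPQ$PRrPqRQq  (last char: 'q')
  sorted[13] = qRQqqRQPprPQ$PRrP  (last char: 'P')
  sorted[14] = qqRQPprPQ$PRrPqRQ  (last char: 'Q')
  sorted[15] = rPQ$PRrPqRQqqRQPp  (last char: 'p')
  sorted[16] = rPqRQqqRQPprPQ$PR  (last char: 'R')
Last column: Qr$QrPRRqqPPqPQpR
Original string S is at sorted index 2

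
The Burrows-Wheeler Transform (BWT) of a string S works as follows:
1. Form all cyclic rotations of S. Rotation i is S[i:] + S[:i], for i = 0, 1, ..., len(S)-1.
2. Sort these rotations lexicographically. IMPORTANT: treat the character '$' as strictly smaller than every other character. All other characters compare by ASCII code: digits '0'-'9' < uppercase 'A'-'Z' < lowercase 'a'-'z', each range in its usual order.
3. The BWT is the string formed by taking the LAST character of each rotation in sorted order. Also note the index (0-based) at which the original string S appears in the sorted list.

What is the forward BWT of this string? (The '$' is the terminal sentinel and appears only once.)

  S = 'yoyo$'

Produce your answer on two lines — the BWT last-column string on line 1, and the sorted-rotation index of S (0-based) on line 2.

Answer: oyyo$
4

Derivation:
All 5 rotations (rotation i = S[i:]+S[:i]):
  rot[0] = yoyo$
  rot[1] = oyo$y
  rot[2] = yo$yo
  rot[3] = o$yoy
  rot[4] = $yoyo
Sorted (with $ < everything):
  sorted[0] = $yoyo  (last char: 'o')
  sorted[1] = o$yoy  (last char: 'y')
  sorted[2] = oyo$y  (last char: 'y')
  sorted[3] = yo$yo  (last char: 'o')
  sorted[4] = yoyo$  (last char: '$')
Last column: oyyo$
Original string S is at sorted index 4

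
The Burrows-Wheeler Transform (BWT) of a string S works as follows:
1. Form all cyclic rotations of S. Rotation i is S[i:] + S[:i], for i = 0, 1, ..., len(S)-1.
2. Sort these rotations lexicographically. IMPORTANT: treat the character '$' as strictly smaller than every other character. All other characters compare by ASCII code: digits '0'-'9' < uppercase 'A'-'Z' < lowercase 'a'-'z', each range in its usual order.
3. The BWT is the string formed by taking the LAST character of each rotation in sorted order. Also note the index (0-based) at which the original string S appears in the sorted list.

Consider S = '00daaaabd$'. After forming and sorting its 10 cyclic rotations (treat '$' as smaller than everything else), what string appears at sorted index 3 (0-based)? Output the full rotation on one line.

All 10 rotations (rotation i = S[i:]+S[:i]):
  rot[0] = 00daaaabd$
  rot[1] = 0daaaabd$0
  rot[2] = daaaabd$00
  rot[3] = aaaabd$00d
  rot[4] = aaabd$00da
  rot[5] = aabd$00daa
  rot[6] = abd$00daaa
  rot[7] = bd$00daaaa
  rot[8] = d$00daaaab
  rot[9] = $00daaaabd
Sorted (with $ < everything):
  sorted[0] = $00daaaabd
  sorted[1] = 00daaaabd$
  sorted[2] = 0daaaabd$0
  sorted[3] = aaaabd$00d
  sorted[4] = aaabd$00da
  sorted[5] = aabd$00daa
  sorted[6] = abd$00daaa
  sorted[7] = bd$00daaaa
  sorted[8] = d$00daaaab
  sorted[9] = daaaabd$00
sorted[3] = aaaabd$00d

Answer: aaaabd$00d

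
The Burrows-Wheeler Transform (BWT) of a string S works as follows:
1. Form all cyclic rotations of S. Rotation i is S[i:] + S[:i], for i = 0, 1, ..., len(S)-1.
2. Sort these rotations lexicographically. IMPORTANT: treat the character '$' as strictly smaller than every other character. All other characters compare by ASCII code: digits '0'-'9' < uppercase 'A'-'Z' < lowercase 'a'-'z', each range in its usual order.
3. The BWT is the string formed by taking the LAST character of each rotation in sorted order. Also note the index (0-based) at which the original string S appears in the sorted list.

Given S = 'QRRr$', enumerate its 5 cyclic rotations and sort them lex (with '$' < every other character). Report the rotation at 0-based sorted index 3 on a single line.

Answer: Rr$QR

Derivation:
All 5 rotations (rotation i = S[i:]+S[:i]):
  rot[0] = QRRr$
  rot[1] = RRr$Q
  rot[2] = Rr$QR
  rot[3] = r$QRR
  rot[4] = $QRRr
Sorted (with $ < everything):
  sorted[0] = $QRRr
  sorted[1] = QRRr$
  sorted[2] = RRr$Q
  sorted[3] = Rr$QR
  sorted[4] = r$QRR
sorted[3] = Rr$QR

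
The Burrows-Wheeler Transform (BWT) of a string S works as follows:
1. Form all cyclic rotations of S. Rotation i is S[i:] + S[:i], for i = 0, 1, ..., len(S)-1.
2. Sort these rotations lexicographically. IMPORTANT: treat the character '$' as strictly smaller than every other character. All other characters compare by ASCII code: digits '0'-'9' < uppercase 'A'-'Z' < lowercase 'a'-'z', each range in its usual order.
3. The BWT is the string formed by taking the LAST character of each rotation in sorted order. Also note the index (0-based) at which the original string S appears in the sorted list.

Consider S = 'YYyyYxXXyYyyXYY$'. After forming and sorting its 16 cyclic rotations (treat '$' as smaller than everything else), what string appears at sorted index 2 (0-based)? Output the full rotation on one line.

Answer: XYY$YYyyYxXXyYyy

Derivation:
All 16 rotations (rotation i = S[i:]+S[:i]):
  rot[0] = YYyyYxXXyYyyXYY$
  rot[1] = YyyYxXXyYyyXYY$Y
  rot[2] = yyYxXXyYyyXYY$YY
  rot[3] = yYxXXyYyyXYY$YYy
  rot[4] = YxXXyYyyXYY$YYyy
  rot[5] = xXXyYyyXYY$YYyyY
  rot[6] = XXyYyyXYY$YYyyYx
  rot[7] = XyYyyXYY$YYyyYxX
  rot[8] = yYyyXYY$YYyyYxXX
  rot[9] = YyyXYY$YYyyYxXXy
  rot[10] = yyXYY$YYyyYxXXyY
  rot[11] = yXYY$YYyyYxXXyYy
  rot[12] = XYY$YYyyYxXXyYyy
  rot[13] = YY$YYyyYxXXyYyyX
  rot[14] = Y$YYyyYxXXyYyyXY
  rot[15] = $YYyyYxXXyYyyXYY
Sorted (with $ < everything):
  sorted[0] = $YYyyYxXXyYyyXYY
  sorted[1] = XXyYyyXYY$YYyyYx
  sorted[2] = XYY$YYyyYxXXyYyy
  sorted[3] = XyYyyXYY$YYyyYxX
  sorted[4] = Y$YYyyYxXXyYyyXY
  sorted[5] = YY$YYyyYxXXyYyyX
  sorted[6] = YYyyYxXXyYyyXYY$
  sorted[7] = YxXXyYyyXYY$YYyy
  sorted[8] = YyyXYY$YYyyYxXXy
  sorted[9] = YyyYxXXyYyyXYY$Y
  sorted[10] = xXXyYyyXYY$YYyyY
  sorted[11] = yXYY$YYyyYxXXyYy
  sorted[12] = yYxXXyYyyXYY$YYy
  sorted[13] = yYyyXYY$YYyyYxXX
  sorted[14] = yyXYY$YYyyYxXXyY
  sorted[15] = yyYxXXyYyyXYY$YY
sorted[2] = XYY$YYyyYxXXyYyy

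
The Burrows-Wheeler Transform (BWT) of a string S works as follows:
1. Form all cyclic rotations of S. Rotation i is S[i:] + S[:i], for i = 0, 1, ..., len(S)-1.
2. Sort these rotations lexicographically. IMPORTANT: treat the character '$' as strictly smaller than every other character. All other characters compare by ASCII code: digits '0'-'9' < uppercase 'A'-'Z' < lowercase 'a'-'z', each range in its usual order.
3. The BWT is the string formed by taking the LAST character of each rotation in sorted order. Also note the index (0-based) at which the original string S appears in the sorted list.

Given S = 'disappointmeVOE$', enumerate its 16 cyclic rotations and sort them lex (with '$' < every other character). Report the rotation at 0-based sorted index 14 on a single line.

Answer: sappointmeVOE$di

Derivation:
All 16 rotations (rotation i = S[i:]+S[:i]):
  rot[0] = disappointmeVOE$
  rot[1] = isappointmeVOE$d
  rot[2] = sappointmeVOE$di
  rot[3] = appointmeVOE$dis
  rot[4] = ppointmeVOE$disa
  rot[5] = pointmeVOE$disap
  rot[6] = ointmeVOE$disapp
  rot[7] = intmeVOE$disappo
  rot[8] = ntmeVOE$disappoi
  rot[9] = tmeVOE$disappoin
  rot[10] = meVOE$disappoint
  rot[11] = eVOE$disappointm
  rot[12] = VOE$disappointme
  rot[13] = OE$disappointmeV
  rot[14] = E$disappointmeVO
  rot[15] = $disappointmeVOE
Sorted (with $ < everything):
  sorted[0] = $disappointmeVOE
  sorted[1] = E$disappointmeVO
  sorted[2] = OE$disappointmeV
  sorted[3] = VOE$disappointme
  sorted[4] = appointmeVOE$dis
  sorted[5] = disappointmeVOE$
  sorted[6] = eVOE$disappointm
  sorted[7] = intmeVOE$disappo
  sorted[8] = isappointmeVOE$d
  sorted[9] = meVOE$disappoint
  sorted[10] = ntmeVOE$disappoi
  sorted[11] = ointmeVOE$disapp
  sorted[12] = pointmeVOE$disap
  sorted[13] = ppointmeVOE$disa
  sorted[14] = sappointmeVOE$di
  sorted[15] = tmeVOE$disappoin
sorted[14] = sappointmeVOE$di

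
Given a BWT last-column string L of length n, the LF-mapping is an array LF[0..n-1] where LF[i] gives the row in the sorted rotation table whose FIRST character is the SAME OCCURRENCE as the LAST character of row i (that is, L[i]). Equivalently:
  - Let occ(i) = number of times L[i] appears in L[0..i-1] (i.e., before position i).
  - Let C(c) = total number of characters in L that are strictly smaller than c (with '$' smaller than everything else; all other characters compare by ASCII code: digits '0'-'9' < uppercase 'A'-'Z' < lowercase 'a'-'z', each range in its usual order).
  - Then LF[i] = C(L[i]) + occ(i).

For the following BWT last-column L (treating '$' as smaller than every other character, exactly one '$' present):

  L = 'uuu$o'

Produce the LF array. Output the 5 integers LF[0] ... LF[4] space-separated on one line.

Char counts: '$':1, 'o':1, 'u':3
C (first-col start): C('$')=0, C('o')=1, C('u')=2
L[0]='u': occ=0, LF[0]=C('u')+0=2+0=2
L[1]='u': occ=1, LF[1]=C('u')+1=2+1=3
L[2]='u': occ=2, LF[2]=C('u')+2=2+2=4
L[3]='$': occ=0, LF[3]=C('$')+0=0+0=0
L[4]='o': occ=0, LF[4]=C('o')+0=1+0=1

Answer: 2 3 4 0 1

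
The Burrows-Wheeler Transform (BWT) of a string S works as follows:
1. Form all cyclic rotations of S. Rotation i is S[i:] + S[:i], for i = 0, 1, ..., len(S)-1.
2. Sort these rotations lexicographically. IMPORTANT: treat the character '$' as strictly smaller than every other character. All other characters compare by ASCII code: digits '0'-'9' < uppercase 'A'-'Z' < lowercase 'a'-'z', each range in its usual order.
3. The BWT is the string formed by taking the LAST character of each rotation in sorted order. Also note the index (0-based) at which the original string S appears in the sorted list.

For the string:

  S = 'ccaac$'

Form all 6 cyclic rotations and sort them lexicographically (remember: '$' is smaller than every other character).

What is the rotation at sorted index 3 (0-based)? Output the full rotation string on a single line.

Answer: c$ccaa

Derivation:
All 6 rotations (rotation i = S[i:]+S[:i]):
  rot[0] = ccaac$
  rot[1] = caac$c
  rot[2] = aac$cc
  rot[3] = ac$cca
  rot[4] = c$ccaa
  rot[5] = $ccaac
Sorted (with $ < everything):
  sorted[0] = $ccaac
  sorted[1] = aac$cc
  sorted[2] = ac$cca
  sorted[3] = c$ccaa
  sorted[4] = caac$c
  sorted[5] = ccaac$
sorted[3] = c$ccaa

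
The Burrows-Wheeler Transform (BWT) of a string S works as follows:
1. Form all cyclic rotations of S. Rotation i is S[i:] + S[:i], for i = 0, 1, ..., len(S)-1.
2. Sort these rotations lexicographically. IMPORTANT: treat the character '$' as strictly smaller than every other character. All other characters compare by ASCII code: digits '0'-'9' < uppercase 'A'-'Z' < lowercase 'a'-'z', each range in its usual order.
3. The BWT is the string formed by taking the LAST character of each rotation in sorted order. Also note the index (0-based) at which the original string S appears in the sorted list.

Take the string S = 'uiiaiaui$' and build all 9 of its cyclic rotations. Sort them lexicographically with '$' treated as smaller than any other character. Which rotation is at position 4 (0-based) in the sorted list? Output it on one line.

Answer: iaiaui$ui

Derivation:
All 9 rotations (rotation i = S[i:]+S[:i]):
  rot[0] = uiiaiaui$
  rot[1] = iiaiaui$u
  rot[2] = iaiaui$ui
  rot[3] = aiaui$uii
  rot[4] = iaui$uiia
  rot[5] = aui$uiiai
  rot[6] = ui$uiiaia
  rot[7] = i$uiiaiau
  rot[8] = $uiiaiaui
Sorted (with $ < everything):
  sorted[0] = $uiiaiaui
  sorted[1] = aiaui$uii
  sorted[2] = aui$uiiai
  sorted[3] = i$uiiaiau
  sorted[4] = iaiaui$ui
  sorted[5] = iaui$uiia
  sorted[6] = iiaiaui$u
  sorted[7] = ui$uiiaia
  sorted[8] = uiiaiaui$
sorted[4] = iaiaui$ui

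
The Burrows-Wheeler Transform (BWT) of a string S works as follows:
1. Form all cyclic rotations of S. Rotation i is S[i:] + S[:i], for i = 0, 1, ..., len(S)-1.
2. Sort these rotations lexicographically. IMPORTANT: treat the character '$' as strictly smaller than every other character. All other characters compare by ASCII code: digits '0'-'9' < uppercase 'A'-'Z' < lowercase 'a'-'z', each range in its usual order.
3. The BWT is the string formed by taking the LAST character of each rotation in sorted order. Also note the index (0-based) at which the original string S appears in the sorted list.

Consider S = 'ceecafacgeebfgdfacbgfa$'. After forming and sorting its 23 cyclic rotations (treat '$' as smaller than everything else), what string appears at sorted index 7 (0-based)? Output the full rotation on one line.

Answer: cafacgeebfgdfacbgfa$cee

Derivation:
All 23 rotations (rotation i = S[i:]+S[:i]):
  rot[0] = ceecafacgeebfgdfacbgfa$
  rot[1] = eecafacgeebfgdfacbgfa$c
  rot[2] = ecafacgeebfgdfacbgfa$ce
  rot[3] = cafacgeebfgdfacbgfa$cee
  rot[4] = afacgeebfgdfacbgfa$ceec
  rot[5] = facgeebfgdfacbgfa$ceeca
  rot[6] = acgeebfgdfacbgfa$ceecaf
  rot[7] = cgeebfgdfacbgfa$ceecafa
  rot[8] = geebfgdfacbgfa$ceecafac
  rot[9] = eebfgdfacbgfa$ceecafacg
  rot[10] = ebfgdfacbgfa$ceecafacge
  rot[11] = bfgdfacbgfa$ceecafacgee
  rot[12] = fgdfacbgfa$ceecafacgeeb
  rot[13] = gdfacbgfa$ceecafacgeebf
  rot[14] = dfacbgfa$ceecafacgeebfg
  rot[15] = facbgfa$ceecafacgeebfgd
  rot[16] = acbgfa$ceecafacgeebfgdf
  rot[17] = cbgfa$ceecafacgeebfgdfa
  rot[18] = bgfa$ceecafacgeebfgdfac
  rot[19] = gfa$ceecafacgeebfgdfacb
  rot[20] = fa$ceecafacgeebfgdfacbg
  rot[21] = a$ceecafacgeebfgdfacbgf
  rot[22] = $ceecafacgeebfgdfacbgfa
Sorted (with $ < everything):
  sorted[0] = $ceecafacgeebfgdfacbgfa
  sorted[1] = a$ceecafacgeebfgdfacbgf
  sorted[2] = acbgfa$ceecafacgeebfgdf
  sorted[3] = acgeebfgdfacbgfa$ceecaf
  sorted[4] = afacgeebfgdfacbgfa$ceec
  sorted[5] = bfgdfacbgfa$ceecafacgee
  sorted[6] = bgfa$ceecafacgeebfgdfac
  sorted[7] = cafacgeebfgdfacbgfa$cee
  sorted[8] = cbgfa$ceecafacgeebfgdfa
  sorted[9] = ceecafacgeebfgdfacbgfa$
  sorted[10] = cgeebfgdfacbgfa$ceecafa
  sorted[11] = dfacbgfa$ceecafacgeebfg
  sorted[12] = ebfgdfacbgfa$ceecafacge
  sorted[13] = ecafacgeebfgdfacbgfa$ce
  sorted[14] = eebfgdfacbgfa$ceecafacg
  sorted[15] = eecafacgeebfgdfacbgfa$c
  sorted[16] = fa$ceecafacgeebfgdfacbg
  sorted[17] = facbgfa$ceecafacgeebfgd
  sorted[18] = facgeebfgdfacbgfa$ceeca
  sorted[19] = fgdfacbgfa$ceecafacgeeb
  sorted[20] = gdfacbgfa$ceecafacgeebf
  sorted[21] = geebfgdfacbgfa$ceecafac
  sorted[22] = gfa$ceecafacgeebfgdfacb
sorted[7] = cafacgeebfgdfacbgfa$cee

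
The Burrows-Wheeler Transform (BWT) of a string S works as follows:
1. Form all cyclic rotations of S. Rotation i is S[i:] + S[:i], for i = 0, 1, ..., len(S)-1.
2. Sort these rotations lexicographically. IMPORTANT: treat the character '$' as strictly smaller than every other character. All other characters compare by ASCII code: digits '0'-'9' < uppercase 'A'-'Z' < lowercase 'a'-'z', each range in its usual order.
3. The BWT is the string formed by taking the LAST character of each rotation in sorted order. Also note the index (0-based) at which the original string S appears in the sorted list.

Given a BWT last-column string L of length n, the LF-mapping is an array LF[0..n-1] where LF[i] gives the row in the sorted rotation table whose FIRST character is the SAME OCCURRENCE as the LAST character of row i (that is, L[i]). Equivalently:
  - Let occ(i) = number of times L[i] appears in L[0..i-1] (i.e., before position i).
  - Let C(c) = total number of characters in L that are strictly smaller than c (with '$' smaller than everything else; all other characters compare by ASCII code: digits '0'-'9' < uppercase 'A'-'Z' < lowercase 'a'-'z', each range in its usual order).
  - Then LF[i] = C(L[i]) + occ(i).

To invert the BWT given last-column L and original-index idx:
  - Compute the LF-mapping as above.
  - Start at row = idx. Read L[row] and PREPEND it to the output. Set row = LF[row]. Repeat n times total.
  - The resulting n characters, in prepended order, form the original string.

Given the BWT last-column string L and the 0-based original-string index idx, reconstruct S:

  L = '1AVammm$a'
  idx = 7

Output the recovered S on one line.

LF mapping: 1 2 3 4 6 7 8 0 5
Walk LF starting at row 7, prepending L[row]:
  step 1: row=7, L[7]='$', prepend. Next row=LF[7]=0
  step 2: row=0, L[0]='1', prepend. Next row=LF[0]=1
  step 3: row=1, L[1]='A', prepend. Next row=LF[1]=2
  step 4: row=2, L[2]='V', prepend. Next row=LF[2]=3
  step 5: row=3, L[3]='a', prepend. Next row=LF[3]=4
  step 6: row=4, L[4]='m', prepend. Next row=LF[4]=6
  step 7: row=6, L[6]='m', prepend. Next row=LF[6]=8
  step 8: row=8, L[8]='a', prepend. Next row=LF[8]=5
  step 9: row=5, L[5]='m', prepend. Next row=LF[5]=7
Reversed output: mammaVA1$

Answer: mammaVA1$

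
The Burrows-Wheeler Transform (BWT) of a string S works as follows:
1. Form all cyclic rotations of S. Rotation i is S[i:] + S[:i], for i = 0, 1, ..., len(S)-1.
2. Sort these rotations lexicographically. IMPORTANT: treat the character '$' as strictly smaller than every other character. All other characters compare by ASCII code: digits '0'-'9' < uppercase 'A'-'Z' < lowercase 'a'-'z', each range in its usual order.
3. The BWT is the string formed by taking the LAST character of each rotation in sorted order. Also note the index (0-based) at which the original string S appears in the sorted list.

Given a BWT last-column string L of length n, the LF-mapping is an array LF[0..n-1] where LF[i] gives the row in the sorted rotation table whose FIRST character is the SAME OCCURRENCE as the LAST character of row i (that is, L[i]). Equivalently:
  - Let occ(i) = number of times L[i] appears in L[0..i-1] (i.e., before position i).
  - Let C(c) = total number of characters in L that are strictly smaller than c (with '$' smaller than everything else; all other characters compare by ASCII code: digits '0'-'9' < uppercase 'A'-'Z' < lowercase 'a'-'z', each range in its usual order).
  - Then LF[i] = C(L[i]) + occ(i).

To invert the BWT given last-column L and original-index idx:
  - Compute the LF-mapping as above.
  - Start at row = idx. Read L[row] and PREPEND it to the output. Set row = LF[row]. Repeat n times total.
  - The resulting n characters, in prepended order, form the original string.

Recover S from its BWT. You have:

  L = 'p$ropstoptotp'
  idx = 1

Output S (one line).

Answer: ootpropttspp$

Derivation:
LF mapping: 4 0 8 1 5 9 10 2 6 11 3 12 7
Walk LF starting at row 1, prepending L[row]:
  step 1: row=1, L[1]='$', prepend. Next row=LF[1]=0
  step 2: row=0, L[0]='p', prepend. Next row=LF[0]=4
  step 3: row=4, L[4]='p', prepend. Next row=LF[4]=5
  step 4: row=5, L[5]='s', prepend. Next row=LF[5]=9
  step 5: row=9, L[9]='t', prepend. Next row=LF[9]=11
  step 6: row=11, L[11]='t', prepend. Next row=LF[11]=12
  step 7: row=12, L[12]='p', prepend. Next row=LF[12]=7
  step 8: row=7, L[7]='o', prepend. Next row=LF[7]=2
  step 9: row=2, L[2]='r', prepend. Next row=LF[2]=8
  step 10: row=8, L[8]='p', prepend. Next row=LF[8]=6
  step 11: row=6, L[6]='t', prepend. Next row=LF[6]=10
  step 12: row=10, L[10]='o', prepend. Next row=LF[10]=3
  step 13: row=3, L[3]='o', prepend. Next row=LF[3]=1
Reversed output: ootpropttspp$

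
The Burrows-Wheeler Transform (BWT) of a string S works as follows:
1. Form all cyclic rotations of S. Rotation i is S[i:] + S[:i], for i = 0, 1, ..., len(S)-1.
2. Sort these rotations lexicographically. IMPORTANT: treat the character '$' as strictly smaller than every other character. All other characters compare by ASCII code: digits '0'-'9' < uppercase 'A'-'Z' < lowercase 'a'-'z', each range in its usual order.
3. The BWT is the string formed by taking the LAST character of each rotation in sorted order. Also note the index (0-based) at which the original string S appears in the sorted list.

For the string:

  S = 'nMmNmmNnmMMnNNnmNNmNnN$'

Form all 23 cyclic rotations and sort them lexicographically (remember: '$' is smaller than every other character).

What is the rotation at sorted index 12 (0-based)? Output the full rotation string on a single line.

All 23 rotations (rotation i = S[i:]+S[:i]):
  rot[0] = nMmNmmNnmMMnNNnmNNmNnN$
  rot[1] = MmNmmNnmMMnNNnmNNmNnN$n
  rot[2] = mNmmNnmMMnNNnmNNmNnN$nM
  rot[3] = NmmNnmMMnNNnmNNmNnN$nMm
  rot[4] = mmNnmMMnNNnmNNmNnN$nMmN
  rot[5] = mNnmMMnNNnmNNmNnN$nMmNm
  rot[6] = NnmMMnNNnmNNmNnN$nMmNmm
  rot[7] = nmMMnNNnmNNmNnN$nMmNmmN
  rot[8] = mMMnNNnmNNmNnN$nMmNmmNn
  rot[9] = MMnNNnmNNmNnN$nMmNmmNnm
  rot[10] = MnNNnmNNmNnN$nMmNmmNnmM
  rot[11] = nNNnmNNmNnN$nMmNmmNnmMM
  rot[12] = NNnmNNmNnN$nMmNmmNnmMMn
  rot[13] = NnmNNmNnN$nMmNmmNnmMMnN
  rot[14] = nmNNmNnN$nMmNmmNnmMMnNN
  rot[15] = mNNmNnN$nMmNmmNnmMMnNNn
  rot[16] = NNmNnN$nMmNmmNnmMMnNNnm
  rot[17] = NmNnN$nMmNmmNnmMMnNNnmN
  rot[18] = mNnN$nMmNmmNnmMMnNNnmNN
  rot[19] = NnN$nMmNmmNnmMMnNNnmNNm
  rot[20] = nN$nMmNmmNnmMMnNNnmNNmN
  rot[21] = N$nMmNmmNnmMMnNNnmNNmNn
  rot[22] = $nMmNmmNnmMMnNNnmNNmNnN
Sorted (with $ < everything):
  sorted[0] = $nMmNmmNnmMMnNNnmNNmNnN
  sorted[1] = MMnNNnmNNmNnN$nMmNmmNnm
  sorted[2] = MmNmmNnmMMnNNnmNNmNnN$n
  sorted[3] = MnNNnmNNmNnN$nMmNmmNnmM
  sorted[4] = N$nMmNmmNnmMMnNNnmNNmNn
  sorted[5] = NNmNnN$nMmNmmNnmMMnNNnm
  sorted[6] = NNnmNNmNnN$nMmNmmNnmMMn
  sorted[7] = NmNnN$nMmNmmNnmMMnNNnmN
  sorted[8] = NmmNnmMMnNNnmNNmNnN$nMm
  sorted[9] = NnN$nMmNmmNnmMMnNNnmNNm
  sorted[10] = NnmMMnNNnmNNmNnN$nMmNmm
  sorted[11] = NnmNNmNnN$nMmNmmNnmMMnN
  sorted[12] = mMMnNNnmNNmNnN$nMmNmmNn
  sorted[13] = mNNmNnN$nMmNmmNnmMMnNNn
  sorted[14] = mNmmNnmMMnNNnmNNmNnN$nM
  sorted[15] = mNnN$nMmNmmNnmMMnNNnmNN
  sorted[16] = mNnmMMnNNnmNNmNnN$nMmNm
  sorted[17] = mmNnmMMnNNnmNNmNnN$nMmN
  sorted[18] = nMmNmmNnmMMnNNnmNNmNnN$
  sorted[19] = nN$nMmNmmNnmMMnNNnmNNmN
  sorted[20] = nNNnmNNmNnN$nMmNmmNnmMM
  sorted[21] = nmMMnNNnmNNmNnN$nMmNmmN
  sorted[22] = nmNNmNnN$nMmNmmNnmMMnNN
sorted[12] = mMMnNNnmNNmNnN$nMmNmmNn

Answer: mMMnNNnmNNmNnN$nMmNmmNn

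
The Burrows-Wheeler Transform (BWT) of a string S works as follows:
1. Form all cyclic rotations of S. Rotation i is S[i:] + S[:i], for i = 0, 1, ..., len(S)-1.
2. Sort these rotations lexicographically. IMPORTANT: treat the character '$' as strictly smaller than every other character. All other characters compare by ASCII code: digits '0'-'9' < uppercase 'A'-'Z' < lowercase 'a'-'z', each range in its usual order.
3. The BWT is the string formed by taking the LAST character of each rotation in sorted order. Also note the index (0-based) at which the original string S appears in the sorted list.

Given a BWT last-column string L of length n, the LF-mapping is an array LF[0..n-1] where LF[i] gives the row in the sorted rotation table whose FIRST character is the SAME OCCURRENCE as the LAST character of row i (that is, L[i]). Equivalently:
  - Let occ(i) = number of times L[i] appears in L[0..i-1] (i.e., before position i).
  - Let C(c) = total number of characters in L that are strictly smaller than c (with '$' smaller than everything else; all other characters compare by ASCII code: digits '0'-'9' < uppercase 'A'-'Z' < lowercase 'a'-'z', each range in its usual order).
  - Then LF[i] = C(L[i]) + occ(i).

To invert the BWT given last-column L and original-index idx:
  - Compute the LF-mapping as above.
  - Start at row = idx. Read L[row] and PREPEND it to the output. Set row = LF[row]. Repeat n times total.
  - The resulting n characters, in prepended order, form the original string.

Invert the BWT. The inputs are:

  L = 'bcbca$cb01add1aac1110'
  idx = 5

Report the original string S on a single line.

LF mapping: 12 15 13 16 8 0 17 14 1 3 9 19 20 4 10 11 18 5 6 7 2
Walk LF starting at row 5, prepending L[row]:
  step 1: row=5, L[5]='$', prepend. Next row=LF[5]=0
  step 2: row=0, L[0]='b', prepend. Next row=LF[0]=12
  step 3: row=12, L[12]='d', prepend. Next row=LF[12]=20
  step 4: row=20, L[20]='0', prepend. Next row=LF[20]=2
  step 5: row=2, L[2]='b', prepend. Next row=LF[2]=13
  step 6: row=13, L[13]='1', prepend. Next row=LF[13]=4
  step 7: row=4, L[4]='a', prepend. Next row=LF[4]=8
  step 8: row=8, L[8]='0', prepend. Next row=LF[8]=1
  step 9: row=1, L[1]='c', prepend. Next row=LF[1]=15
  step 10: row=15, L[15]='a', prepend. Next row=LF[15]=11
  step 11: row=11, L[11]='d', prepend. Next row=LF[11]=19
  step 12: row=19, L[19]='1', prepend. Next row=LF[19]=7
  step 13: row=7, L[7]='b', prepend. Next row=LF[7]=14
  step 14: row=14, L[14]='a', prepend. Next row=LF[14]=10
  step 15: row=10, L[10]='a', prepend. Next row=LF[10]=9
  step 16: row=9, L[9]='1', prepend. Next row=LF[9]=3
  step 17: row=3, L[3]='c', prepend. Next row=LF[3]=16
  step 18: row=16, L[16]='c', prepend. Next row=LF[16]=18
  step 19: row=18, L[18]='1', prepend. Next row=LF[18]=6
  step 20: row=6, L[6]='c', prepend. Next row=LF[6]=17
  step 21: row=17, L[17]='1', prepend. Next row=LF[17]=5
Reversed output: 1c1cc1aab1dac0a1b0db$

Answer: 1c1cc1aab1dac0a1b0db$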